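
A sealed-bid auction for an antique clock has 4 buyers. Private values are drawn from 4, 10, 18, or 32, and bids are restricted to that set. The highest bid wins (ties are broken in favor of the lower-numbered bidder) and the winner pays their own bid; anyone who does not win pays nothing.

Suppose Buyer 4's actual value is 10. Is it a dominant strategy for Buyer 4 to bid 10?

Yes

Check each profile of the others' bids and compare truth against every alternative bid.
Others bid (4, 4, 4): truth gives 0, best alternative gives 0.
Others bid (4, 4, 10): truth gives 0, best alternative gives 0.
Others bid (4, 4, 18): truth gives 0, best alternative gives 0.
Others bid (4, 4, 32): truth gives 0, best alternative gives 0.
Others bid (4, 10, 4): truth gives 0, best alternative gives 0.
Others bid (4, 10, 10): truth gives 0, best alternative gives 0.
(Remaining 58 profiles checked similarly; truth is weakly best in each.)
In every case the truthful bid is at least as good as any alternative, so it is a dominant strategy.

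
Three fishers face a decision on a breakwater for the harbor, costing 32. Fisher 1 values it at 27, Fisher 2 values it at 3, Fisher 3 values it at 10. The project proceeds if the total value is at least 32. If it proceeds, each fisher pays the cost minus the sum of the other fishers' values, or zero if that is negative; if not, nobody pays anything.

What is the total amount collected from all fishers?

21

Total value 40 ≥ cost 32, so it is built.
Fisher 1: others sum to 13; max(0, 32 - 13) = 19.
Fisher 2: others sum to 37; max(0, 32 - 37) = 0.
Fisher 3: others sum to 30; max(0, 32 - 30) = 2.
Total collected = 19 + 0 + 2 = 21.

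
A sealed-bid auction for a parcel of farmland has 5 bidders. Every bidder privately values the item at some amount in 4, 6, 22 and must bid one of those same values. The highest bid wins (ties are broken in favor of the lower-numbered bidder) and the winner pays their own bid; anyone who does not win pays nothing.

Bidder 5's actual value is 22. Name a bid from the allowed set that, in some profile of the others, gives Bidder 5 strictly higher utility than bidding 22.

Suppose Bidder 1 bids 4, Bidder 2 bids 4, Bidder 3 bids 4 and Bidder 4 bids 4.
Bid 22: wins, pays 22, utility 22 - 22 = 0.
Bid 6: wins, pays 6, utility 22 - 6 = 16.
So bidding 6 beats truth here (16 > 0).

6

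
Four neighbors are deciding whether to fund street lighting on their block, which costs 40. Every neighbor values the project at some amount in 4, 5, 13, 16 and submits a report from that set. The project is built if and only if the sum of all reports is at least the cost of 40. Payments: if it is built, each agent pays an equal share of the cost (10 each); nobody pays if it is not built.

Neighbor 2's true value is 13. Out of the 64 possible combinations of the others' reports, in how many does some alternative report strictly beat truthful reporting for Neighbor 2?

Others report (4, 4, 16): truth gives 0; report 16 gives 3 > 0. Violating.
Others report (4, 5, 16): truth gives 0; report 16 gives 3 > 0. Violating.
Others report (4, 16, 4): truth gives 0; report 16 gives 3 > 0. Violating.
Others report (4, 16, 5): truth gives 0; report 16 gives 3 > 0. Violating.
Others report (4, 4, 4): truth gives 0; no alternative beats it.
Others report (4, 4, 5): truth gives 0; no alternative beats it.
(Checking all 64 profiles: 12 have a profitable deviation, 52 do not.)

12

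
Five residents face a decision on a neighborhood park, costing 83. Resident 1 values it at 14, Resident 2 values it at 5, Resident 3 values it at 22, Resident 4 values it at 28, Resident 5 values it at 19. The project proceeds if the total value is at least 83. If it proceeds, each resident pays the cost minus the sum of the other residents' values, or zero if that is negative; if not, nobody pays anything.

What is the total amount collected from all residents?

Total value 88 ≥ cost 83, so it is built.
Resident 1: others sum to 74; max(0, 83 - 74) = 9.
Resident 2: others sum to 83; max(0, 83 - 83) = 0.
Resident 3: others sum to 66; max(0, 83 - 66) = 17.
Resident 4: others sum to 60; max(0, 83 - 60) = 23.
Resident 5: others sum to 69; max(0, 83 - 69) = 14.
Total collected = 9 + 0 + 17 + 23 + 14 = 63.

63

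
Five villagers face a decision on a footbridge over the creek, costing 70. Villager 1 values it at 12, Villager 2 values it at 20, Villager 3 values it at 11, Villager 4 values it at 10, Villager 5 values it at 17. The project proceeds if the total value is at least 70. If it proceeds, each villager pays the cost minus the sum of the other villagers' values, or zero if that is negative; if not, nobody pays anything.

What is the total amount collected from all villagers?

70

Total value 70 ≥ cost 70, so it is built.
Villager 1: others sum to 58; max(0, 70 - 58) = 12.
Villager 2: others sum to 50; max(0, 70 - 50) = 20.
Villager 3: others sum to 59; max(0, 70 - 59) = 11.
Villager 4: others sum to 60; max(0, 70 - 60) = 10.
Villager 5: others sum to 53; max(0, 70 - 53) = 17.
Total collected = 12 + 20 + 11 + 10 + 17 = 70.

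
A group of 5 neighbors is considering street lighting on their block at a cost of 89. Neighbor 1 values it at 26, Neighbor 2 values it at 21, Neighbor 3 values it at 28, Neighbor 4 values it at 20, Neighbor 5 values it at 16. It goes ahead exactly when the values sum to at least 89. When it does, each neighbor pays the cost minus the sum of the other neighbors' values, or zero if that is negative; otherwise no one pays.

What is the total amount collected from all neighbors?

10

Total value 111 ≥ cost 89, so it is built.
Neighbor 1: others sum to 85; max(0, 89 - 85) = 4.
Neighbor 2: others sum to 90; max(0, 89 - 90) = 0.
Neighbor 3: others sum to 83; max(0, 89 - 83) = 6.
Neighbor 4: others sum to 91; max(0, 89 - 91) = 0.
Neighbor 5: others sum to 95; max(0, 89 - 95) = 0.
Total collected = 4 + 0 + 6 + 0 + 0 = 10.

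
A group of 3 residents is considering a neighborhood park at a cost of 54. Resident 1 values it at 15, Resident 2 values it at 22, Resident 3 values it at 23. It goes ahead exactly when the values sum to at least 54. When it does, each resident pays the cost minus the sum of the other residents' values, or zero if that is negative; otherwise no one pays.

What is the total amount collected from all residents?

Total value 60 ≥ cost 54, so it is built.
Resident 1: others sum to 45; max(0, 54 - 45) = 9.
Resident 2: others sum to 38; max(0, 54 - 38) = 16.
Resident 3: others sum to 37; max(0, 54 - 37) = 17.
Total collected = 9 + 16 + 17 = 42.

42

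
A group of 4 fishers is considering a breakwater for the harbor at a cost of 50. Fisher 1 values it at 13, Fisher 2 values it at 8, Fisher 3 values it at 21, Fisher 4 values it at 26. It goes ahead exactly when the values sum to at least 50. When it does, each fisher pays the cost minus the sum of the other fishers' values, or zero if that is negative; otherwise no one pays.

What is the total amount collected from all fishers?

Total value 68 ≥ cost 50, so it is built.
Fisher 1: others sum to 55; max(0, 50 - 55) = 0.
Fisher 2: others sum to 60; max(0, 50 - 60) = 0.
Fisher 3: others sum to 47; max(0, 50 - 47) = 3.
Fisher 4: others sum to 42; max(0, 50 - 42) = 8.
Total collected = 0 + 0 + 3 + 8 = 11.

11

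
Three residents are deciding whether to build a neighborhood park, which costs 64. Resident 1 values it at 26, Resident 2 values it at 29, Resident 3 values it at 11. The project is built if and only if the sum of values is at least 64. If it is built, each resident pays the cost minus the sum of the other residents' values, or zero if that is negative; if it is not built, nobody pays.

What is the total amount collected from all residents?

60

Total value 66 ≥ cost 64, so it is built.
Resident 1: others sum to 40; max(0, 64 - 40) = 24.
Resident 2: others sum to 37; max(0, 64 - 37) = 27.
Resident 3: others sum to 55; max(0, 64 - 55) = 9.
Total collected = 24 + 27 + 9 = 60.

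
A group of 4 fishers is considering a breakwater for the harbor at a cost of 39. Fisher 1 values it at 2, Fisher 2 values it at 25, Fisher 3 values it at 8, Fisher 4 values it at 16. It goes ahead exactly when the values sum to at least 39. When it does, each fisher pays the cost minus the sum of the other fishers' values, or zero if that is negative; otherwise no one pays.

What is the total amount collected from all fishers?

17

Total value 51 ≥ cost 39, so it is built.
Fisher 1: others sum to 49; max(0, 39 - 49) = 0.
Fisher 2: others sum to 26; max(0, 39 - 26) = 13.
Fisher 3: others sum to 43; max(0, 39 - 43) = 0.
Fisher 4: others sum to 35; max(0, 39 - 35) = 4.
Total collected = 0 + 13 + 0 + 4 = 17.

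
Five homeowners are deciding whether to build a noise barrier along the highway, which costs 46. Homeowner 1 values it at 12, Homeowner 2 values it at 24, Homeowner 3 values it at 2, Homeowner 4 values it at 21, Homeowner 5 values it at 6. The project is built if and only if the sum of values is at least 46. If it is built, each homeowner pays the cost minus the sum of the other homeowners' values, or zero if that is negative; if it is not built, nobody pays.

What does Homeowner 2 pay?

Total value 65 ≥ cost 46, so the project is built.
The other homeowners' values sum to 41.
Cost minus that sum is 46 - 41 = 5.

5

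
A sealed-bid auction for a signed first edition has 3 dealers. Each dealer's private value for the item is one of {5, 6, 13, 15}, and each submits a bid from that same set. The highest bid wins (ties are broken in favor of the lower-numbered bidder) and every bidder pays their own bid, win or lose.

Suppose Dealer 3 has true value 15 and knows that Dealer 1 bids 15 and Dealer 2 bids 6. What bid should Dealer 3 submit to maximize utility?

5

Bid 5: loses but pays 5, utility -5.
Bid 6: loses but pays 6, utility -6.
Bid 13: loses but pays 13, utility -13.
Bid 15: loses but pays 15, utility -15.
The best choice is 5 with utility -5.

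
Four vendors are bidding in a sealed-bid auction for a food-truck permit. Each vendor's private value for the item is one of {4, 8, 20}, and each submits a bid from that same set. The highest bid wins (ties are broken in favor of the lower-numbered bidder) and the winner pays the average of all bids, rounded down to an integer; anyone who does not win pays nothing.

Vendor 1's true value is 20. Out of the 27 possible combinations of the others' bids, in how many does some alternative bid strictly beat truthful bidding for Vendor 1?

Others bid (4, 4, 4): truth gives 12; bid 4 gives 16 > 12. Violating.
Others bid (4, 4, 8): truth gives 11; bid 8 gives 14 > 11. Violating.
Others bid (4, 8, 4): truth gives 11; bid 8 gives 14 > 11. Violating.
Others bid (4, 8, 8): truth gives 10; bid 8 gives 13 > 10. Violating.
Others bid (4, 4, 20): truth gives 8; no alternative beats it.
Others bid (4, 8, 20): truth gives 7; no alternative beats it.
(Checking all 27 profiles: 8 have a profitable deviation, 19 do not.)

8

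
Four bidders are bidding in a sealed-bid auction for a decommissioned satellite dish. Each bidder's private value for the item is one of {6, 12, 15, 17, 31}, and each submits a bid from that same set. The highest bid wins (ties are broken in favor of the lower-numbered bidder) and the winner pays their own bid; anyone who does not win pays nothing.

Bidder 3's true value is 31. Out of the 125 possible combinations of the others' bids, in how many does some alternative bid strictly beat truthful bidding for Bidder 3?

36

Others bid (6, 6, 6): truth gives 0; bid 12 gives 19 > 0. Violating.
Others bid (6, 6, 12): truth gives 0; bid 12 gives 19 > 0. Violating.
Others bid (6, 6, 15): truth gives 0; bid 15 gives 16 > 0. Violating.
Others bid (6, 6, 17): truth gives 0; bid 17 gives 14 > 0. Violating.
Others bid (6, 6, 31): truth gives 0; no alternative beats it.
Others bid (6, 12, 31): truth gives 0; no alternative beats it.
(Checking all 125 profiles: 36 have a profitable deviation, 89 do not.)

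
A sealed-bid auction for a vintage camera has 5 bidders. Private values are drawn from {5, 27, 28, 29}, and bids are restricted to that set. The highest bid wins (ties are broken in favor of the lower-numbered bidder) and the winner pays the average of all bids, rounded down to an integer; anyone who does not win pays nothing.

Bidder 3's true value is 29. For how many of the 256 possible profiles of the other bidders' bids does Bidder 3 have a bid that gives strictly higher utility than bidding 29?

Others bid (5, 5, 5, 27): truth gives 15; bid 27 gives 16 > 15. Violating.
Others bid (5, 5, 27, 5): truth gives 15; bid 27 gives 16 > 15. Violating.
Others bid (5, 5, 28, 28): truth gives 10; bid 28 gives 11 > 10. Violating.
Others bid (5, 27, 27, 27): truth gives 6; bid 28 gives 7 > 6. Violating.
Others bid (5, 5, 5, 5): truth gives 20; no alternative beats it.
Others bid (5, 5, 5, 28): truth gives 15; no alternative beats it.
(Checking all 256 profiles: 7 have a profitable deviation, 249 do not.)

7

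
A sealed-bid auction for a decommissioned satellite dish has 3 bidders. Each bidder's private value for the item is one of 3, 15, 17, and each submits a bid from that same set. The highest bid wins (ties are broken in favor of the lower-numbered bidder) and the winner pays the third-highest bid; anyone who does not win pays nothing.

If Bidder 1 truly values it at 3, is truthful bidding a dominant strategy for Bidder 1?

Check each profile of the others' bids and compare truth against every alternative bid.
Others bid (15, 15): truth gives 0, best alternative gives -12.
Others bid (3, 3): truth gives 0, best alternative gives 0.
Others bid (3, 15): truth gives 0, best alternative gives 0.
Others bid (3, 17): truth gives 0, best alternative gives 0.
Others bid (15, 3): truth gives 0, best alternative gives 0.
Others bid (15, 17): truth gives 0, best alternative gives 0.
(Remaining 3 profiles checked similarly; truth is weakly best in each.)
In every case the truthful bid is at least as good as any alternative, so it is a dominant strategy.

Yes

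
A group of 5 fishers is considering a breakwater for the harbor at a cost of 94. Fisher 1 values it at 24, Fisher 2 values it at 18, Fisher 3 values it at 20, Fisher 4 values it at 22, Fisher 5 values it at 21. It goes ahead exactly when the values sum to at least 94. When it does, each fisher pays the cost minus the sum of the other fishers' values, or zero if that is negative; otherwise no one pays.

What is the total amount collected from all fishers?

Total value 105 ≥ cost 94, so it is built.
Fisher 1: others sum to 81; max(0, 94 - 81) = 13.
Fisher 2: others sum to 87; max(0, 94 - 87) = 7.
Fisher 3: others sum to 85; max(0, 94 - 85) = 9.
Fisher 4: others sum to 83; max(0, 94 - 83) = 11.
Fisher 5: others sum to 84; max(0, 94 - 84) = 10.
Total collected = 13 + 7 + 9 + 11 + 10 = 50.

50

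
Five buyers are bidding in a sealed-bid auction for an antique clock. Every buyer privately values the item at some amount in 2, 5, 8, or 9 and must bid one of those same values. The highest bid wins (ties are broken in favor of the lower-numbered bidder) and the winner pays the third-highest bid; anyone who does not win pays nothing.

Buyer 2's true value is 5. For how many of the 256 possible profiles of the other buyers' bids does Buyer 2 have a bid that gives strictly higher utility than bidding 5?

8

Others bid (2, 2, 2, 8): truth gives 0; bid 8 gives 3 > 0. Violating.
Others bid (2, 2, 2, 9): truth gives 0; bid 9 gives 3 > 0. Violating.
Others bid (2, 2, 8, 2): truth gives 0; bid 8 gives 3 > 0. Violating.
Others bid (2, 2, 9, 2): truth gives 0; bid 9 gives 3 > 0. Violating.
Others bid (2, 2, 2, 2): truth gives 3; no alternative beats it.
Others bid (2, 2, 2, 5): truth gives 3; no alternative beats it.
(Checking all 256 profiles: 8 have a profitable deviation, 248 do not.)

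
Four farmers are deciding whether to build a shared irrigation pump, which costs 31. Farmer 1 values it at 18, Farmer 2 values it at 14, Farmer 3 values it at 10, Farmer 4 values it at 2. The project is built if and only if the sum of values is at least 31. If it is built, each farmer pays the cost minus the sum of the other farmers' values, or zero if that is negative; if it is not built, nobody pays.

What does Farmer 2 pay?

Total value 44 ≥ cost 31, so the project is built.
The other farmers' values sum to 30.
Cost minus that sum is 31 - 30 = 1.

1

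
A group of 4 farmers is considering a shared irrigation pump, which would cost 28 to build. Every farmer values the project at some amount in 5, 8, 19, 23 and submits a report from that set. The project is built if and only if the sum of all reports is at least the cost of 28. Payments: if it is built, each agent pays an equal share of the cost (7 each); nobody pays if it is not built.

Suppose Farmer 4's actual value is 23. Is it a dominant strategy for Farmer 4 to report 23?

Yes

Check each profile of the others' reports and compare truth against every alternative report.
Others report (5, 5, 5): truth gives 16, best alternative gives 16.
Others report (5, 5, 8): truth gives 16, best alternative gives 16.
Others report (5, 5, 19): truth gives 16, best alternative gives 16.
Others report (5, 5, 23): truth gives 16, best alternative gives 16.
Others report (5, 8, 5): truth gives 16, best alternative gives 16.
Others report (5, 8, 8): truth gives 16, best alternative gives 16.
(Remaining 58 profiles checked similarly; truth is weakly best in each.)
In every case the truthful report is at least as good as any alternative, so it is a dominant strategy.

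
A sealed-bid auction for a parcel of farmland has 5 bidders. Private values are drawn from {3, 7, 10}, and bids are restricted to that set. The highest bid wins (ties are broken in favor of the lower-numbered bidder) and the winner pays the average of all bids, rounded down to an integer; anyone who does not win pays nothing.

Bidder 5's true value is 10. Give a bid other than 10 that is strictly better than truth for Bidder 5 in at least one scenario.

7

Suppose Bidder 1 bids 3, Bidder 2 bids 3, Bidder 3 bids 3 and Bidder 4 bids 3.
Bid 10: wins, pays 4, utility 10 - 4 = 6.
Bid 7: wins, pays 3, utility 10 - 3 = 7.
So bidding 7 beats truth here (7 > 6).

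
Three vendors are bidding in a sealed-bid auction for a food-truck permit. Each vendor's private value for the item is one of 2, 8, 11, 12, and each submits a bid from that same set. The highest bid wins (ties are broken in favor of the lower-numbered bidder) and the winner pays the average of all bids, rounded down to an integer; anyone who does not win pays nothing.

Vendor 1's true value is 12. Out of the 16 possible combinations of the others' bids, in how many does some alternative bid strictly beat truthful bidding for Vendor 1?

Others bid (2, 2): truth gives 7; bid 2 gives 10 > 7. Violating.
Others bid (2, 8): truth gives 5; bid 8 gives 6 > 5. Violating.
Others bid (8, 2): truth gives 5; bid 8 gives 6 > 5. Violating.
Others bid (8, 8): truth gives 3; bid 8 gives 4 > 3. Violating.
Others bid (2, 11): truth gives 4; no alternative beats it.
Others bid (2, 12): truth gives 4; no alternative beats it.
(Checking all 16 profiles: 4 have a profitable deviation, 12 do not.)

4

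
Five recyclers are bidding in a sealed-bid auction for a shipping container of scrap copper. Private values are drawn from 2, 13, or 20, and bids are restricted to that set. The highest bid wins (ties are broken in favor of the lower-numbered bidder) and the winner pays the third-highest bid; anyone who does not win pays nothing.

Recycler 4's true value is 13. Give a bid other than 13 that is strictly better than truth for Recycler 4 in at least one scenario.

20

Suppose Recycler 1 bids 2, Recycler 2 bids 2, Recycler 3 bids 2 and Recycler 5 bids 20.
Bid 13: loses, pays 0, utility 0.
Bid 20: wins, pays 2, utility 13 - 2 = 11.
So bidding 20 beats truth here (11 > 0).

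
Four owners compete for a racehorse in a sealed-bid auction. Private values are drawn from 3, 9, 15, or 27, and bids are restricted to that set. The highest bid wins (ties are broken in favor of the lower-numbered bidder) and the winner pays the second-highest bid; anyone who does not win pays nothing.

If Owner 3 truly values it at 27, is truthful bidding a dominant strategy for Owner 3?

Check each profile of the others' bids and compare truth against every alternative bid.
Others bid (3, 15, 3): truth gives 12, best alternative gives 0.
Others bid (3, 15, 9): truth gives 12, best alternative gives 0.
Others bid (3, 15, 15): truth gives 12, best alternative gives 0.
Others bid (9, 15, 3): truth gives 12, best alternative gives 0.
Others bid (9, 15, 9): truth gives 12, best alternative gives 0.
Others bid (9, 15, 15): truth gives 12, best alternative gives 0.
(Remaining 58 profiles checked similarly; truth is weakly best in each.)
In every case the truthful bid is at least as good as any alternative, so it is a dominant strategy.

Yes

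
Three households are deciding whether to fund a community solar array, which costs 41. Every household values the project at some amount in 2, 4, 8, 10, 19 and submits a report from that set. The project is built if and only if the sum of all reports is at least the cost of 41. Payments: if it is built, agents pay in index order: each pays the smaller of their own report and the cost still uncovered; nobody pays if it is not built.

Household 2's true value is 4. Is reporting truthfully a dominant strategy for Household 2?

Check each profile of the others' reports and compare truth against every alternative report.
Others report (2, 2): truth gives 0, best alternative gives 0.
Others report (2, 4): truth gives 0, best alternative gives 0.
Others report (2, 8): truth gives 0, best alternative gives 0.
Others report (2, 10): truth gives 0, best alternative gives 0.
Others report (2, 19): truth gives 0, best alternative gives 0.
Others report (4, 2): truth gives 0, best alternative gives 0.
(Remaining 19 profiles checked similarly; truth is weakly best in each.)
In every case the truthful report is at least as good as any alternative, so it is a dominant strategy.

Yes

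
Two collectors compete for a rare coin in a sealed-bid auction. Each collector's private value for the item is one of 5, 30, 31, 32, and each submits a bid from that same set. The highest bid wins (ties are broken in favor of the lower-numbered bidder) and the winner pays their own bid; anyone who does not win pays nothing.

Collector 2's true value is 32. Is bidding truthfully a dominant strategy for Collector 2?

No

Consider the case where Collector 1 bids 5.
Truthful bid 32: wins, pays 32, utility 32 - 32 = 0.
Bid 30 instead: wins, pays 30, utility 32 - 30 = 2.
Since 2 > 0, bidding 30 is strictly better here, so truthful bidding is not dominant.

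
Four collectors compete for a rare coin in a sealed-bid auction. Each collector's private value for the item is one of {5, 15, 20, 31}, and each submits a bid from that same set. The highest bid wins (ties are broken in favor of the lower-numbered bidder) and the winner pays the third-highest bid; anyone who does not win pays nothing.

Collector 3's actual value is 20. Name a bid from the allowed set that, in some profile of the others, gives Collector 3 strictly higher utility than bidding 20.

31

Suppose Collector 1 bids 5, Collector 2 bids 5 and Collector 4 bids 31.
Bid 20: loses, pays 0, utility 0.
Bid 31: wins, pays 5, utility 20 - 5 = 15.
So bidding 31 beats truth here (15 > 0).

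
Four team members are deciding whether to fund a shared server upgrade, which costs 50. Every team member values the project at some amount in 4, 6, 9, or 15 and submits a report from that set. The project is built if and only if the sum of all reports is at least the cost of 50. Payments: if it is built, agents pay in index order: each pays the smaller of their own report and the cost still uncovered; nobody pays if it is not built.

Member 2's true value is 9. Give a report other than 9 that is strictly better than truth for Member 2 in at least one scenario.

Suppose Member 1 reports 15, Member 3 reports 15 and Member 4 reports 15.
Report 9: project built, pays 9, utility 9 - 9 = 0.
Report 6: project built, pays 6, utility 9 - 6 = 3.
So reporting 6 beats truth here (3 > 0).

6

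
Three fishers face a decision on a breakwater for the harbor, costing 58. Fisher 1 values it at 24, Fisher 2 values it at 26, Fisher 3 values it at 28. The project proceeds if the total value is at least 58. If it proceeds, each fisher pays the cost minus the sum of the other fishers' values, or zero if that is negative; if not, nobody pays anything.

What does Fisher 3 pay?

8

Total value 78 ≥ cost 58, so the project is built.
The other fishers' values sum to 50.
Cost minus that sum is 58 - 50 = 8.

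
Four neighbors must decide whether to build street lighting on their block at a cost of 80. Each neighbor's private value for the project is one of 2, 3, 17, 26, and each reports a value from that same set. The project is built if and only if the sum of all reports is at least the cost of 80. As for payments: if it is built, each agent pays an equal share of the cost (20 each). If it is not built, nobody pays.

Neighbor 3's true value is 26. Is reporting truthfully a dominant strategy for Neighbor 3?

Yes

Check each profile of the others' reports and compare truth against every alternative report.
Others report (2, 26, 26): truth gives 6, best alternative gives 0.
Others report (3, 26, 26): truth gives 6, best alternative gives 0.
Others report (17, 17, 26): truth gives 6, best alternative gives 0.
Others report (17, 26, 17): truth gives 6, best alternative gives 0.
Others report (26, 2, 26): truth gives 6, best alternative gives 0.
Others report (26, 3, 26): truth gives 6, best alternative gives 0.
(Remaining 58 profiles checked similarly; truth is weakly best in each.)
In every case the truthful report is at least as good as any alternative, so it is a dominant strategy.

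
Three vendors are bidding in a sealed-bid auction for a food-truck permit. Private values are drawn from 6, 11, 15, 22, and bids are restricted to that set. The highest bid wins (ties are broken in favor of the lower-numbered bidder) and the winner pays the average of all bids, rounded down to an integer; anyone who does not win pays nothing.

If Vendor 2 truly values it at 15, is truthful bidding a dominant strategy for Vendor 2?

Consider the case where Vendor 1 bids 6 and Vendor 3 bids 6.
Truthful bid 15: wins, pays 9, utility 15 - 9 = 6.
Bid 11 instead: wins, pays 7, utility 15 - 7 = 8.
Since 8 > 6, bidding 11 is strictly better here, so truthful bidding is not dominant.

No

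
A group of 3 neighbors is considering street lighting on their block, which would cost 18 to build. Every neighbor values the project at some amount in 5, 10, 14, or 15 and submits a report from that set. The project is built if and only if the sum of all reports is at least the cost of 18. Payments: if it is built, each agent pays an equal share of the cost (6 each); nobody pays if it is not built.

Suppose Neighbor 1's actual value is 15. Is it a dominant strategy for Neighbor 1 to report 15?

Yes

Check each profile of the others' reports and compare truth against every alternative report.
Others report (5, 5): truth gives 9, best alternative gives 9.
Others report (5, 10): truth gives 9, best alternative gives 9.
Others report (5, 14): truth gives 9, best alternative gives 9.
Others report (5, 15): truth gives 9, best alternative gives 9.
Others report (10, 5): truth gives 9, best alternative gives 9.
Others report (10, 10): truth gives 9, best alternative gives 9.
(Remaining 10 profiles checked similarly; truth is weakly best in each.)
In every case the truthful report is at least as good as any alternative, so it is a dominant strategy.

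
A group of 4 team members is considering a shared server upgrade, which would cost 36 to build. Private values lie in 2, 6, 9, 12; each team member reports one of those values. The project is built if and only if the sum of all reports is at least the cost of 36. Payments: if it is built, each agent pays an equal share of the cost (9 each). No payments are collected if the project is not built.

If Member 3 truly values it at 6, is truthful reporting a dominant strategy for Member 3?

Consider the case where Member 1 reports 6, Member 2 reports 12 and Member 4 reports 12.
Truthful report 6: project built, pays 9, utility 6 - 9 = -3.
Report 2 instead: project not built, utility 0.
Since 0 > -3, reporting 2 is strictly better here, so truthful reporting is not dominant.

No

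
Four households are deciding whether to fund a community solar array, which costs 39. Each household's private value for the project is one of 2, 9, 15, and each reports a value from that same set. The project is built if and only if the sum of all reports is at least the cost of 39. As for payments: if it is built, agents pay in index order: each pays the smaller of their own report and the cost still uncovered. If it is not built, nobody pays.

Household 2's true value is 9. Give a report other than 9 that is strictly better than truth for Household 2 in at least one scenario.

2

Suppose Household 1 reports 9, Household 3 reports 15 and Household 4 reports 15.
Report 9: project built, pays 9, utility 9 - 9 = 0.
Report 2: project built, pays 2, utility 9 - 2 = 7.
So reporting 2 beats truth here (7 > 0).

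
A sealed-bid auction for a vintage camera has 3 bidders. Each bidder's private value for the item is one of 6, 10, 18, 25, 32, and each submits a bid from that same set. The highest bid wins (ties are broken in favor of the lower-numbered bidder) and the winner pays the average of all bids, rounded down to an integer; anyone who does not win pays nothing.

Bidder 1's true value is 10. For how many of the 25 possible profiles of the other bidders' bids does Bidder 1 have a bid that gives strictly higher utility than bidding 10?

1

Others bid (6, 6): truth gives 3; bid 6 gives 4 > 3. Violating.
Others bid (6, 10): truth gives 2; no alternative beats it.
Others bid (6, 18): truth gives 0; no alternative beats it.
(Checking all 25 profiles: 1 has a profitable deviation, 24 do not.)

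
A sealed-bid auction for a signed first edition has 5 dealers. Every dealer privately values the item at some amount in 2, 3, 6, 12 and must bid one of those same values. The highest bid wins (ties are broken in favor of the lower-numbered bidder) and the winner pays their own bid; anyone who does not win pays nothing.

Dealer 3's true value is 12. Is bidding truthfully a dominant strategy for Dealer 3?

Consider the case where Dealer 1 bids 2, Dealer 2 bids 2, Dealer 4 bids 2 and Dealer 5 bids 2.
Truthful bid 12: wins, pays 12, utility 12 - 12 = 0.
Bid 3 instead: wins, pays 3, utility 12 - 3 = 9.
Since 9 > 0, bidding 3 is strictly better here, so truthful bidding is not dominant.

No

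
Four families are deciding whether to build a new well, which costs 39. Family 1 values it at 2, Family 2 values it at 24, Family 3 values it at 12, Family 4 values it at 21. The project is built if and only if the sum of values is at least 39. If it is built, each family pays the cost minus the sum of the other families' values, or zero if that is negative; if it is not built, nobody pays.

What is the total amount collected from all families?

Total value 59 ≥ cost 39, so it is built.
Family 1: others sum to 57; max(0, 39 - 57) = 0.
Family 2: others sum to 35; max(0, 39 - 35) = 4.
Family 3: others sum to 47; max(0, 39 - 47) = 0.
Family 4: others sum to 38; max(0, 39 - 38) = 1.
Total collected = 0 + 4 + 0 + 1 = 5.

5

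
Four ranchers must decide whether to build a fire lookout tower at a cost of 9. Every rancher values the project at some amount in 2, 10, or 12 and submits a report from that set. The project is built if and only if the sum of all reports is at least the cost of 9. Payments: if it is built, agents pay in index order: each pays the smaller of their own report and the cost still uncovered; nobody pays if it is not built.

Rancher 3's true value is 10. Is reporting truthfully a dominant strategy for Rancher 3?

Consider the case where Rancher 1 reports 2, Rancher 2 reports 2 and Rancher 4 reports 10.
Truthful report 10: project built, pays 5, utility 10 - 5 = 5.
Report 2 instead: project built, pays 2, utility 10 - 2 = 8.
Since 8 > 5, reporting 2 is strictly better here, so truthful reporting is not dominant.

No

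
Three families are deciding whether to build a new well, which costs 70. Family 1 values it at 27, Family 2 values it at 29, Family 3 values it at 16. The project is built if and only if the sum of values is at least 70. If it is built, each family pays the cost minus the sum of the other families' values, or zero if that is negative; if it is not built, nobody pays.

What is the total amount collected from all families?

66

Total value 72 ≥ cost 70, so it is built.
Family 1: others sum to 45; max(0, 70 - 45) = 25.
Family 2: others sum to 43; max(0, 70 - 43) = 27.
Family 3: others sum to 56; max(0, 70 - 56) = 14.
Total collected = 25 + 27 + 14 = 66.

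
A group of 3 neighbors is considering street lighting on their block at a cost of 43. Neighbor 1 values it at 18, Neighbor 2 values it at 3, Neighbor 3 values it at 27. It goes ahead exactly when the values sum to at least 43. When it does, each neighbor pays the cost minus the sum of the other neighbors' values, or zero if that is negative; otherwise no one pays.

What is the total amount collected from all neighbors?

35

Total value 48 ≥ cost 43, so it is built.
Neighbor 1: others sum to 30; max(0, 43 - 30) = 13.
Neighbor 2: others sum to 45; max(0, 43 - 45) = 0.
Neighbor 3: others sum to 21; max(0, 43 - 21) = 22.
Total collected = 13 + 0 + 22 = 35.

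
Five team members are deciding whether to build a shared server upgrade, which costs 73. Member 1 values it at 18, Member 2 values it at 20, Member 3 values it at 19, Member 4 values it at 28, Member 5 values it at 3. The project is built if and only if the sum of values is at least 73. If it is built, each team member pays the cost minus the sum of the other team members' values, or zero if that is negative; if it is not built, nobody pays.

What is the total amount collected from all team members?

25

Total value 88 ≥ cost 73, so it is built.
Member 1: others sum to 70; max(0, 73 - 70) = 3.
Member 2: others sum to 68; max(0, 73 - 68) = 5.
Member 3: others sum to 69; max(0, 73 - 69) = 4.
Member 4: others sum to 60; max(0, 73 - 60) = 13.
Member 5: others sum to 85; max(0, 73 - 85) = 0.
Total collected = 3 + 5 + 4 + 13 + 0 = 25.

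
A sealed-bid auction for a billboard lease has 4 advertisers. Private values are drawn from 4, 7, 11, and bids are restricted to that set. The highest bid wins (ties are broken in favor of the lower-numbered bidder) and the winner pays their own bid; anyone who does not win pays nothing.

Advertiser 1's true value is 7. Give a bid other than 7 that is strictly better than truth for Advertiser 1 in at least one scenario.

Suppose Advertiser 2 bids 4, Advertiser 3 bids 4 and Advertiser 4 bids 4.
Bid 7: wins, pays 7, utility 7 - 7 = 0.
Bid 4: wins, pays 4, utility 7 - 4 = 3.
So bidding 4 beats truth here (3 > 0).

4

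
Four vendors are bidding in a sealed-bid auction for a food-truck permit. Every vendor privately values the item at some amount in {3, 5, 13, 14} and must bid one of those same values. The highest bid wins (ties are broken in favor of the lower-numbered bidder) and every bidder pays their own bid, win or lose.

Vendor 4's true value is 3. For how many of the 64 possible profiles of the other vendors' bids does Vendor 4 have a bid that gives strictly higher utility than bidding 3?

1

Others bid (3, 3, 3): truth gives -3; bid 5 gives -2 > -3. Violating.
Others bid (3, 3, 5): truth gives -3; no alternative beats it.
Others bid (3, 3, 13): truth gives -3; no alternative beats it.
(Checking all 64 profiles: 1 has a profitable deviation, 63 do not.)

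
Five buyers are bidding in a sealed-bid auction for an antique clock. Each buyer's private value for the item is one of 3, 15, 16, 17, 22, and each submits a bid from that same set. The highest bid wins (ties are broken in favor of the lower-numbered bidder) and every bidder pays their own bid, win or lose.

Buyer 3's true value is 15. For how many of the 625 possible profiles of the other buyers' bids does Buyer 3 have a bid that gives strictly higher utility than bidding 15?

Others bid (3, 3, 3, 16): truth gives -15; bid 16 gives -1 > -15. Violating.
Others bid (3, 3, 3, 17): truth gives -15; bid 17 gives -2 > -15. Violating.
Others bid (3, 3, 3, 22): truth gives -15; bid 3 gives -3 > -15. Violating.
Others bid (3, 3, 15, 16): truth gives -15; bid 16 gives -1 > -15. Violating.
Others bid (3, 3, 3, 3): truth gives 0; no alternative beats it.
Others bid (3, 3, 3, 15): truth gives 0; no alternative beats it.
(Checking all 625 profiles: 621 have a profitable deviation, 4 do not.)

621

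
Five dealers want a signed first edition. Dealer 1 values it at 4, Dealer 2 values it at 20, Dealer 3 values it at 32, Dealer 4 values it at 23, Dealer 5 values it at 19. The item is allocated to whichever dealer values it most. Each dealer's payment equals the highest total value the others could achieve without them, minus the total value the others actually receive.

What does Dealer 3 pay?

23

Dealer 3 has the highest value and receives the item.
Without Dealer 3, the item would go to the next-highest value, 23, so the others could achieve 23.
With Dealer 3 present and winning, the others receive nothing, so their total is 0.
Payment = 23 - 0 = 23.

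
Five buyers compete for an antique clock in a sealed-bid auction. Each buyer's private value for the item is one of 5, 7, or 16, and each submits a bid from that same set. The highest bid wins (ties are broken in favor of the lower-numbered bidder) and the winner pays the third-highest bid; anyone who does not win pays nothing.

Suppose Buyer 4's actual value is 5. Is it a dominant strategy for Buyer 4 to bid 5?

Yes

Check each profile of the others' bids and compare truth against every alternative bid.
Others bid (5, 5, 5, 5): truth gives 0, best alternative gives 0.
Others bid (5, 5, 5, 7): truth gives 0, best alternative gives 0.
Others bid (5, 5, 5, 16): truth gives 0, best alternative gives 0.
Others bid (5, 5, 7, 5): truth gives 0, best alternative gives 0.
Others bid (5, 5, 7, 7): truth gives 0, best alternative gives 0.
Others bid (5, 5, 7, 16): truth gives 0, best alternative gives 0.
(Remaining 75 profiles checked similarly; truth is weakly best in each.)
In every case the truthful bid is at least as good as any alternative, so it is a dominant strategy.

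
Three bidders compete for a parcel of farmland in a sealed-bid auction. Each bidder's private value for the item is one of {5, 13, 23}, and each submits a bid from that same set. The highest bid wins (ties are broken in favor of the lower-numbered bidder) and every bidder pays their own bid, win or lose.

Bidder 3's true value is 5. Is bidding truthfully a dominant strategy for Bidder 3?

Check each profile of the others' bids and compare truth against every alternative bid.
Others bid (5, 13): truth gives -5, best alternative gives -13.
Others bid (5, 23): truth gives -5, best alternative gives -13.
Others bid (13, 5): truth gives -5, best alternative gives -13.
Others bid (13, 13): truth gives -5, best alternative gives -13.
Others bid (13, 23): truth gives -5, best alternative gives -13.
Others bid (23, 5): truth gives -5, best alternative gives -13.
(Remaining 3 profiles checked similarly; truth is weakly best in each.)
In every case the truthful bid is at least as good as any alternative, so it is a dominant strategy.

Yes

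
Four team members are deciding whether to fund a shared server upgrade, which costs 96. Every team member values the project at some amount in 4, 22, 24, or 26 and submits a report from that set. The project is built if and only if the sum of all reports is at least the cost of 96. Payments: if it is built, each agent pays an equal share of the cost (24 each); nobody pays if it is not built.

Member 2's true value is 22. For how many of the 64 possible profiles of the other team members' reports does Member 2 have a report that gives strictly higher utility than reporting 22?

10

Others report (22, 26, 26): truth gives -2; report 4 gives 0 > -2. Violating.
Others report (24, 24, 26): truth gives -2; report 4 gives 0 > -2. Violating.
Others report (24, 26, 24): truth gives -2; report 4 gives 0 > -2. Violating.
Others report (24, 26, 26): truth gives -2; report 4 gives 0 > -2. Violating.
Others report (4, 4, 4): truth gives 0; no alternative beats it.
Others report (4, 4, 22): truth gives 0; no alternative beats it.
(Checking all 64 profiles: 10 have a profitable deviation, 54 do not.)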